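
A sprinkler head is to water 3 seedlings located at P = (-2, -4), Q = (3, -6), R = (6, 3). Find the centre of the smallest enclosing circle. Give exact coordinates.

Side lengths²: PQ² = 29, PR² = 113, QR² = 90.
Since PR² = 113 < 90 + 29 = 119, the triangle is acute, so the smallest enclosing circle is the circumcircle.
Circumcentre = (75/34, -25/34), r² = 16385/578.
Centre = (75/34, -25/34).

(75/34, -25/34)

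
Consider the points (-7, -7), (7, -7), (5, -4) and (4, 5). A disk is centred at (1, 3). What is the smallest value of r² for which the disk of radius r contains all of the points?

The required radius is the distance from (1, 3) to the farthest point.
Squared distances: 164, 136, 65, 13.
Maximum is 164, attained at (-7, -7).

164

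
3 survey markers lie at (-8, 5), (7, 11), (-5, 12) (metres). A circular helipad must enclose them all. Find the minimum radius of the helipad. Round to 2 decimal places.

Call the three points A, B, C in the order given.
Side lengths²: AB² = 261, AC² = 58, BC² = 145.
Since AB² = 261 ≥ 145 + 58 = 203, the angle opposite AB is not acute, so the smallest enclosing circle has AB as diameter.
Centre = midpoint of AB = (-0.5, 8), r² = 261/4 = 65.25.
r = √(65.25) ≈ 8.08.

8.08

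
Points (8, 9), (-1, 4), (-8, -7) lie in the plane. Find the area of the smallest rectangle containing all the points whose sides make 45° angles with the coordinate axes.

64

In coordinates u = x + y, v = x − y the rectangle is axis-aligned; the map (x,y)→(u,v) scales areas by 2.
u-values: 17, 3, -15; range = 17 − (-15) = 32.
v-values: -1, -5, -1; range = -1 − (-5) = 4.
Area = (32 × 4) / 2 = 64.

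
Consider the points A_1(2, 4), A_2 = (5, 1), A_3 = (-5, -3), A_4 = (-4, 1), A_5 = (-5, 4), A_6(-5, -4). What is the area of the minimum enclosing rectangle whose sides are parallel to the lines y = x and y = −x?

97.5

In coordinates u = x + y, v = x − y the rectangle is axis-aligned; the map (x,y)→(u,v) scales areas by 2.
u-values: 6, 6, -8, -3, -1, -9; range = 6 − (-9) = 15.
v-values: -2, 4, -2, -5, -9, -1; range = 4 − (-9) = 13.
Area = (15 × 13) / 2 = 97.5.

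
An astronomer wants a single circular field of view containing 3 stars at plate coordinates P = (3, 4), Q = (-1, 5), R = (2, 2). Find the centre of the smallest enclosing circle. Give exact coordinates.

Side lengths²: PQ² = 17, PR² = 5, QR² = 18.
Since QR² = 18 < 17 + 5 = 22, the triangle is acute, so the smallest enclosing circle is the circumcircle.
Circumcentre = (5/6, 23/6), r² = 85/18.
Centre = (5/6, 23/6).

(5/6, 23/6)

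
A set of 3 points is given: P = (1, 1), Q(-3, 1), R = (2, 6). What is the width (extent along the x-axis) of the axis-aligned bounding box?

5

max x = 2, min x = -3, so width = 5.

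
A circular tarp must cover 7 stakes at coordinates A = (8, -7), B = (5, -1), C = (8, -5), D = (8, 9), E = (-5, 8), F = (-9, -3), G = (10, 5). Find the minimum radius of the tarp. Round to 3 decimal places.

10.688

By Welzl's lemma the MEC is supported by two points (diametrically opposite) or three points (on a circumcircle).
The minimum enclosing circle is determined by three boundary points: A, D, F.
Their circumcentre is (31/34, 1) with r² = 132065/1156.
The farthest remaining point G is at distance² 113977/1156 ≤ 132065/1156.
r = √(132065/1156) ≈ 10.688.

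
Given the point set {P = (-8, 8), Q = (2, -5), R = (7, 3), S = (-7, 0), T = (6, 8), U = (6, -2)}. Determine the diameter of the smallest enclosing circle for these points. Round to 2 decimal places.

17.20

A smallest enclosing disk is always determined by at most three of the input points on its boundary.
The farthest pair is P–U with squared distance 296. The circle on this segment as diameter has centre (-1, 3) and r² = 296/4 = 74.
Check Q: distance² to centre = 73 ≤ 74, so it lies inside.
All remaining points lie in this disk, and no smaller disk contains both endpoints, so this is the minimum enclosing circle.
Diameter = 2r = 2√74 ≈ 17.20.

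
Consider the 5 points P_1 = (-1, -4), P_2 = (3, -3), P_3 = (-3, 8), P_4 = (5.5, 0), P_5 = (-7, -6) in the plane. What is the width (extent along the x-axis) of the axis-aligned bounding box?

max x = 5.5, min x = -7, so width = 12.5.

12.5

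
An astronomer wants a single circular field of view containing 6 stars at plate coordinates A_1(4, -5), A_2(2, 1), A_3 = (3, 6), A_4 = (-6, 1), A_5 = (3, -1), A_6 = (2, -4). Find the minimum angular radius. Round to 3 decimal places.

6.376

The minimum enclosing circle is determined by three boundary points: A_1, A_3, A_4.
Their circumcentre is (17/52, 11/52) with r² = 54961/1352.
The farthest remaining point A_6 is at distance² 27765/1352 ≤ 54961/1352.
r = √(54961/1352) ≈ 6.376.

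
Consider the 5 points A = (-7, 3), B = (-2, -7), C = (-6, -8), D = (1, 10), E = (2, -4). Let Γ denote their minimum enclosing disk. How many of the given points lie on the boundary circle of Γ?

A smallest enclosing disk is always determined by at most three of the input points on its boundary.
The farthest pair is C–D with squared distance 373. The circle on this segment as diameter has centre (-2.5, 1) and r² = 373/4 = 93.25.
Check A: distance² to centre = 24.25 ≤ 93.25, so it lies inside.
All remaining points lie in this disk, and no smaller disk contains both endpoints, so this is the minimum enclosing circle.
The points at distance exactly r from the centre are C, D — 2 points.

2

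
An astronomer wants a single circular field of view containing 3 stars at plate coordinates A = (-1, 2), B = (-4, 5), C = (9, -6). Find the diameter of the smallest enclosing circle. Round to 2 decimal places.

17.03

Side lengths²: AB² = 18, AC² = 164, BC² = 290.
Since BC² = 290 ≥ 164 + 18 = 182, the angle opposite BC is not acute, so the smallest enclosing circle has BC as diameter.
Centre = midpoint of BC = (2.5, -0.5), r² = 290/4 = 72.5.
Diameter = 2r = 2√(72.5) ≈ 17.03.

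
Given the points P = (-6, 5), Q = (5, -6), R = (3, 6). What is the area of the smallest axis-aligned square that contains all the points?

The bounding box has width 11 and height 12.
An axis-aligned square enclosing the set must have side ≥ max(width, height).
So the minimum side is max(11, 12) = 12.
Area = 12² = 144.

144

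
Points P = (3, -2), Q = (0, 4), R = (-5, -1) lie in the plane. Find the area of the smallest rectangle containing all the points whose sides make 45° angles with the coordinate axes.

45

In coordinates u = x + y, v = x − y the rectangle is axis-aligned; the map (x,y)→(u,v) scales areas by 2.
u-values: 1, 4, -6; range = 4 − (-6) = 10.
v-values: 5, -4, -4; range = 5 − (-4) = 9.
Area = (10 × 9) / 2 = 45.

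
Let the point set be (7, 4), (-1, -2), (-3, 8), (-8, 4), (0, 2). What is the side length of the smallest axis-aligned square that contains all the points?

15

The bounding box has width 15 and height 10.
An axis-aligned square enclosing the set must have side ≥ max(width, height).
So the minimum side is max(15, 10) = 15.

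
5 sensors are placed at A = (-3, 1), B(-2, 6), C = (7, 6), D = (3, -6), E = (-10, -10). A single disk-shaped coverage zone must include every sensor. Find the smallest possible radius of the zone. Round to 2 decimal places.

A smallest enclosing disk is always determined by at most three of the input points on its boundary.
The farthest pair is C–E with squared distance 545. The circle on this segment as diameter has centre (-1.5, -2) and r² = 545/4 = 136.25.
Check A: distance² to centre = 11.25 ≤ 136.25, so it lies inside.
All remaining points lie in this disk, and no smaller disk contains both endpoints, so this is the minimum enclosing circle.
r = √(136.25) ≈ 11.67.

11.67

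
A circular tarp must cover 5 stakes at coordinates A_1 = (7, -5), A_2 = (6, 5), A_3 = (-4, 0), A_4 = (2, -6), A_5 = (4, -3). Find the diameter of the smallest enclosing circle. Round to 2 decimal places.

12.93

The minimum enclosing circle is determined by three boundary points: A_1, A_2, A_3.
Their circumcentre is (103/42, -17/42) with r² = 36865/882.
The farthest remaining point A_4 is at distance² 27793/882 ≤ 36865/882.
Diameter = 2r = 2√(36865/882) ≈ 12.93.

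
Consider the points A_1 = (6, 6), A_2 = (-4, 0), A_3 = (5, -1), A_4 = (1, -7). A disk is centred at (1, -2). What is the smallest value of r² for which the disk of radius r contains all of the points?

89

The required radius is the distance from (1, -2) to the farthest point.
Squared distances: 89, 29, 17, 25.
Maximum is 89, attained at A_1.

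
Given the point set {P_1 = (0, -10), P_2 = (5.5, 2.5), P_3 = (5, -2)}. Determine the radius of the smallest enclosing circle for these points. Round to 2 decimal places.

6.83

Side lengths²: P_1P_2² = 186.5, P_1P_3² = 89, P_2P_3² = 20.5.
Since P_1P_2² = 186.5 ≥ 89 + 20.5 = 109.5, the angle opposite P_1P_2 is not acute, so the smallest enclosing circle has P_1P_2 as diameter.
Centre = midpoint of P_1P_2 = (2.75, -3.75), r² = 186.5/4 = 46.625.
r = √(46.625) ≈ 6.83.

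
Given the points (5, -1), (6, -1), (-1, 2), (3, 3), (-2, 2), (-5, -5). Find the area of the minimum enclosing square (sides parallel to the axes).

121

The bounding box has width 11 and height 8.
An axis-aligned square enclosing the set must have side ≥ max(width, height).
So the minimum side is max(11, 8) = 11.
Area = 11² = 121.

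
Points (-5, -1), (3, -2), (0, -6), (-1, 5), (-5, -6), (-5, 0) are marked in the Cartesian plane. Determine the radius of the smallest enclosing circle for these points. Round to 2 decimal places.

5.88

By Welzl's lemma the MEC is supported by two points (diametrically opposite) or three points (on a circumcircle).
The minimum enclosing circle is determined by three boundary points: (0, -6), (-1, 5), (-5, -6).
Their circumcentre is (-2.5, -15/22) with r² = 8357/242.
The farthest remaining point (3, -2) is at distance² 7741/242 ≤ 8357/242.
r = √(8357/242) ≈ 5.88.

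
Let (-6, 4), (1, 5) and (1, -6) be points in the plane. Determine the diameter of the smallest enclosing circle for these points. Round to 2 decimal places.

12.33

Call the three points A, B, C in the order given.
Side lengths²: AB² = 50, AC² = 149, BC² = 121.
Since AC² = 149 < 121 + 50 = 171, the triangle is acute, so the smallest enclosing circle is the circumcircle.
Circumcentre = (-25/14, -0.5), r² = 3725/98.
Diameter = 2r = 2√(3725/98) ≈ 12.33.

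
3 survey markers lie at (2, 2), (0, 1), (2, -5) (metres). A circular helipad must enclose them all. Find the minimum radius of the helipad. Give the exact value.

Call the three points A, B, C in the order given.
Side lengths²: AB² = 5, AC² = 49, BC² = 40.
Since AC² = 49 ≥ 40 + 5 = 45, the angle opposite AC is not acute, so the smallest enclosing circle has AC as diameter.
Centre = midpoint of AC = (2, -1.5), r² = 49/4 = 12.25.
r = √(12.25) = 3.5.

3.5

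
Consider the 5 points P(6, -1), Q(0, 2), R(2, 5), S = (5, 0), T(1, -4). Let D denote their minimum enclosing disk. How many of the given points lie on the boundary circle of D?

3

The minimum enclosing circle is determined by three boundary points: P, R, T.
Their circumcentre is (12/7, 10/21) with r² = 9061/441.
The farthest remaining point S is at distance² 4861/441 ≤ 9061/441.
The points at distance exactly r from the centre are P, R, T — 3 points.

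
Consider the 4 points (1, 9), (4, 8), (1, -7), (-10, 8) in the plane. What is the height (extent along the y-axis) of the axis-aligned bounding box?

max y = 9, min y = -7, so height = 16.

16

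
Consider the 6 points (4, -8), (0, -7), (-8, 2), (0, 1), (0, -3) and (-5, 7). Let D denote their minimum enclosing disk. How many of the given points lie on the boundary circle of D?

The farthest pair is (4, -8)–(-5, 7) with squared distance 306. The circle on this segment as diameter has centre (-0.5, -0.5) and r² = 306/4 = 76.5.
Check (0, -7): distance² to centre = 42.5 ≤ 76.5, so it lies inside.
All remaining points lie in this disk, and no smaller disk contains both endpoints, so this is the minimum enclosing circle.
The points at distance exactly r from the centre are (4, -8), (-5, 7) — 2 points.

2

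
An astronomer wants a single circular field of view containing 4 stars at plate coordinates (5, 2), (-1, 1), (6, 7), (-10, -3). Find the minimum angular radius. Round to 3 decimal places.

A smallest enclosing disk is always determined by at most three of the input points on its boundary.
The farthest pair is (6, 7)–(-10, -3) with squared distance 356. The circle on this segment as diameter has centre (-2, 2) and r² = 356/4 = 89.
Check (5, 2): distance² to centre = 49 ≤ 89, so it lies inside.
All remaining points lie in this disk, and no smaller disk contains both endpoints, so this is the minimum enclosing circle.
r = √89 ≈ 9.434.

9.434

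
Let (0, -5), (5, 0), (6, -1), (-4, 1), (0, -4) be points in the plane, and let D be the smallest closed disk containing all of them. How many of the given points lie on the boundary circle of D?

3

By Welzl's lemma the MEC is supported by two points (diametrically opposite) or three points (on a circumcircle).
The farthest pair is (6, -1)–(-4, 1) with squared distance 104. The circle on this segment as diameter has centre (1, 0) and r² = 104/4 = 26.
Check (0, -5): distance² to centre = 26 ≤ 26, so it lies inside.
All remaining points lie in this disk, and no smaller disk contains both endpoints, so this is the minimum enclosing circle.
The points at distance exactly r from the centre are (0, -5), (6, -1), (-4, 1) — 3 points.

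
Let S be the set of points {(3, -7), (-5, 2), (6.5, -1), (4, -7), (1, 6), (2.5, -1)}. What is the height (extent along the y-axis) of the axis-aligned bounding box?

max y = 6, min y = -7, so height = 13.

13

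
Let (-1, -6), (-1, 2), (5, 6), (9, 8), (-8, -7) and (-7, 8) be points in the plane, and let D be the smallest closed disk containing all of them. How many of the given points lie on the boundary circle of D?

The farthest pair is (9, 8)–(-8, -7) with squared distance 514. The circle on this segment as diameter has centre (0.5, 0.5) and r² = 514/4 = 128.5.
Check (-1, -6): distance² to centre = 44.5 ≤ 128.5, so it lies inside.
All remaining points lie in this disk, and no smaller disk contains both endpoints, so this is the minimum enclosing circle.
The points at distance exactly r from the centre are (9, 8), (-8, -7) — 2 points.

2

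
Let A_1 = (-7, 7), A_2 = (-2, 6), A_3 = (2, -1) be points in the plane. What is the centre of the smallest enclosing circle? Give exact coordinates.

(-2.5, 3)

Side lengths²: A_1A_2² = 26, A_1A_3² = 145, A_2A_3² = 65.
Since A_1A_3² = 145 ≥ 65 + 26 = 91, the angle opposite A_1A_3 is not acute, so the smallest enclosing circle has A_1A_3 as diameter.
Centre = midpoint of A_1A_3 = (-2.5, 3), r² = 145/4 = 36.25.
Centre = (-2.5, 3).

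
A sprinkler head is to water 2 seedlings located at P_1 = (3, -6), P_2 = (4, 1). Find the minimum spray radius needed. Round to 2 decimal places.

3.54

The smallest circle enclosing two points has them as diameter endpoints.
Centre = midpoint = (3.5, -2.5); r² = |P_1P_2|²/4 = 50/4 = 12.5.
r = √(12.5) ≈ 3.54.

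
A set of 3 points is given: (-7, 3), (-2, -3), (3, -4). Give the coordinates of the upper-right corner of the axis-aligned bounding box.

x-range [-7, 3], y-range [-4, 3].
The upper-right corner is (3, 3).

(3, 3)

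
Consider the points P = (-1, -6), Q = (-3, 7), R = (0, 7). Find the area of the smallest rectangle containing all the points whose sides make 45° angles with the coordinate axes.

In coordinates u = x + y, v = x − y the rectangle is axis-aligned; the map (x,y)→(u,v) scales areas by 2.
u-values: -7, 4, 7; range = 7 − (-7) = 14.
v-values: 5, -10, -7; range = 5 − (-10) = 15.
Area = (14 × 15) / 2 = 105.

105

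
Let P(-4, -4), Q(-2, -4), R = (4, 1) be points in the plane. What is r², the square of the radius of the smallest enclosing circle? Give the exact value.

22.25

Side lengths²: PQ² = 4, PR² = 89, QR² = 61.
Since PR² = 89 ≥ 61 + 4 = 65, the angle opposite PR is not acute, so the smallest enclosing circle has PR as diameter.
Centre = midpoint of PR = (0, -1.5), r² = 89/4 = 22.25.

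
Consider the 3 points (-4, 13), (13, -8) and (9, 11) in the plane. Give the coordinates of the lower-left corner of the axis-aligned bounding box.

x-range [-4, 13], y-range [-8, 13].
The lower-left corner is (-4, -8).

(-4, -8)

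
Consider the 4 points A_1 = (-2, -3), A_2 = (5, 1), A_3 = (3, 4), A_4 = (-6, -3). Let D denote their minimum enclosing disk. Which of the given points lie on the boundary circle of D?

A_2, A_3, A_4

A smallest enclosing disk is always determined by at most three of the input points on its boundary.
The minimum enclosing circle is determined by three boundary points: A_2, A_3, A_4.
Their circumcentre is (-53/82, -49/82) with r² = 115765/3362.
The farthest remaining point A_1 is at distance² 25565/3362 ≤ 115765/3362.
The points at distance exactly r from the centre are A_2, A_3, A_4 — 3 points.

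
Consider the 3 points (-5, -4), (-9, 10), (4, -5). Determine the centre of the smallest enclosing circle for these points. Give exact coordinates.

(-2.5, 2.5)

Call the three points A, B, C in the order given.
Side lengths²: AB² = 212, AC² = 82, BC² = 394.
Since BC² = 394 ≥ 212 + 82 = 294, the angle opposite BC is not acute, so the smallest enclosing circle has BC as diameter.
Centre = midpoint of BC = (-2.5, 2.5), r² = 394/4 = 98.5.
Centre = (-2.5, 2.5).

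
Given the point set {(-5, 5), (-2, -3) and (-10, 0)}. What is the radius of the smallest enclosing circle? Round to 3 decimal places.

4.693

Call the three points A, B, C in the order given.
Side lengths²: AB² = 73, AC² = 50, BC² = 73.
Since BC² = 73 < 73 + 50 = 123, the triangle is acute, so the smallest enclosing circle is the circumcircle.
Circumcentre = (-117/22, 7/22), r² = 5329/242.
r = √(5329/242) ≈ 4.693.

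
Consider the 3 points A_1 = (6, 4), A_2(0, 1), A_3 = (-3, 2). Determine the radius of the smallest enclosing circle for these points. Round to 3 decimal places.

Side lengths²: A_1A_2² = 45, A_1A_3² = 85, A_2A_3² = 10.
Since A_1A_3² = 85 ≥ 45 + 10 = 55, the angle opposite A_1A_3 is not acute, so the smallest enclosing circle has A_1A_3 as diameter.
Centre = midpoint of A_1A_3 = (1.5, 3), r² = 85/4 = 21.25.
r = √(21.25) ≈ 4.610.

4.610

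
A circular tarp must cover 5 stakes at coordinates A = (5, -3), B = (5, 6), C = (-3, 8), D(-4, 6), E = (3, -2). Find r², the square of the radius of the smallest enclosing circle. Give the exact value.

By Welzl's lemma the MEC is supported by two points (diametrically opposite) or three points (on a circumcircle).
The farthest pair is A–C with squared distance 185. The circle on this segment as diameter has centre (1, 2.5) and r² = 185/4 = 46.25.
Check B: distance² to centre = 28.25 ≤ 46.25, so it lies inside.
All remaining points lie in this disk, and no smaller disk contains both endpoints, so this is the minimum enclosing circle.

46.25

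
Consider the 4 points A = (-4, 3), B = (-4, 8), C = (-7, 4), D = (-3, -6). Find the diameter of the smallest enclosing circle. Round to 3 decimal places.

The minimum enclosing circle of a finite set is fixed by two of the points (as a diameter) or three (as a circumcircle).
The farthest pair is B–D with squared distance 197. The circle on this segment as diameter has centre (-3.5, 1) and r² = 197/4 = 49.25.
Check A: distance² to centre = 4.25 ≤ 49.25, so it lies inside.
All remaining points lie in this disk, and no smaller disk contains both endpoints, so this is the minimum enclosing circle.
Diameter = 2r = 2√(49.25) ≈ 14.036.

14.036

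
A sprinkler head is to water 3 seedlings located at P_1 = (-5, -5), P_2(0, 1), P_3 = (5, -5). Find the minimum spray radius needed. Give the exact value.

Side lengths²: P_1P_2² = 61, P_1P_3² = 100, P_2P_3² = 61.
Since P_1P_3² = 100 < 61 + 61 = 122, the triangle is acute, so the smallest enclosing circle is the circumcircle.
Circumcentre = (0, -49/12), r² = 3721/144.
r = √(3721/144) = 61/12.

61/12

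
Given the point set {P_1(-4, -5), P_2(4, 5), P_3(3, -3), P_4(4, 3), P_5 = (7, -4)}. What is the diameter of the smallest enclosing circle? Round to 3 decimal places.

13.156

The minimum enclosing circle of a finite set is fixed by two of the points (as a diameter) or three (as a circumcircle).
The minimum enclosing circle is determined by three boundary points: P_1, P_2, P_5.
Their circumcentre is (20/17, -16/17) with r² = 12505/289.
The farthest remaining point P_4 is at distance² 6793/289 ≤ 12505/289.
Diameter = 2r = 2√(12505/289) ≈ 13.156.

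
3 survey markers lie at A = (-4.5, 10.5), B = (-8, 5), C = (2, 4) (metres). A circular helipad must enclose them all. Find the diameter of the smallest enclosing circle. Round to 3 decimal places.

Side lengths²: AB² = 42.5, AC² = 84.5, BC² = 101.
Since BC² = 101 < 84.5 + 42.5 = 127, the triangle is acute, so the smallest enclosing circle is the circumcircle.
Circumcentre = (-26/9, 101/18), r² = 8585/324.
Diameter = 2r = 2√(8585/324) ≈ 10.295.

10.295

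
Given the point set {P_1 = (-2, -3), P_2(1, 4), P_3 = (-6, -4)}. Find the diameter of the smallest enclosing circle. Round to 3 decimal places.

10.630

Side lengths²: P_1P_2² = 58, P_1P_3² = 17, P_2P_3² = 113.
Since P_2P_3² = 113 ≥ 58 + 17 = 75, the angle opposite P_2P_3 is not acute, so the smallest enclosing circle has P_2P_3 as diameter.
Centre = midpoint of P_2P_3 = (-2.5, 0), r² = 113/4 = 28.25.
Diameter = 2r = 2√(28.25) ≈ 10.630.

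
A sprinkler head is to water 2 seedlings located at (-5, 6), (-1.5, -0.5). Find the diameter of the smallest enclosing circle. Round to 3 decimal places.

The smallest circle enclosing two points has them as diameter endpoints.
Centre = midpoint = (-3.25, 2.75); r² = |(-5, 6)−(-1.5, -0.5)|²/4 = 54.5/4 = 13.625.
Diameter = 2r = 2√(13.625) ≈ 7.382.

7.382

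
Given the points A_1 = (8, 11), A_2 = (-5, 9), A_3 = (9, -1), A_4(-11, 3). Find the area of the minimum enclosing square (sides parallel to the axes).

The bounding box has width 20 and height 12.
An axis-aligned square enclosing the set must have side ≥ max(width, height).
So the minimum side is max(20, 12) = 20.
Area = 20² = 400.

400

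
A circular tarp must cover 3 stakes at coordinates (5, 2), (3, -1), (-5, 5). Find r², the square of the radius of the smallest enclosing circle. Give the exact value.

35425/1296

Call the three points A, B, C in the order given.
Side lengths²: AB² = 13, AC² = 109, BC² = 100.
Since AC² = 109 < 100 + 13 = 113, the triangle is acute, so the smallest enclosing circle is the circumcircle.
Circumcentre = (-1/12, 29/9), r² = 35425/1296.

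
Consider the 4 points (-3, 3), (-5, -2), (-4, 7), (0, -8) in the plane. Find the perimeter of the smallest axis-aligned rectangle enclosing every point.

Width = max x − min x = 0 − (-5) = 5.
Height = max y − min y = 7 − (-8) = 15.
Perimeter = 2(5 + 15) = 40.

40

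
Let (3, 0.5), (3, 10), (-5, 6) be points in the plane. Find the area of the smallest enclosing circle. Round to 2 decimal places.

Call the three points A, B, C in the order given.
Side lengths²: AB² = 90.25, AC² = 94.25, BC² = 80.
Since AC² = 94.25 < 90.25 + 80 = 170.25, the triangle is acute, so the smallest enclosing circle is the circumcircle.
Circumcentre = (0.375, 5.25), r² = 29.453125.
Area = π·r² = π·29.453125 ≈ 92.53.

92.53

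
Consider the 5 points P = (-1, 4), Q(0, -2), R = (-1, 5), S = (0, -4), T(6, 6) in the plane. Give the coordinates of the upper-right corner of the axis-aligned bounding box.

x-range [-1, 6], y-range [-4, 6].
The upper-right corner is (6, 6).

(6, 6)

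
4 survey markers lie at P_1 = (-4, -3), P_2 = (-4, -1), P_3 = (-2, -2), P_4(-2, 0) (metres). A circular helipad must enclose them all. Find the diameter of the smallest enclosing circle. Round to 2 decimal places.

By Welzl's lemma the MEC is supported by two points (diametrically opposite) or three points (on a circumcircle).
The farthest pair is P_1–P_4 with squared distance 13. The circle on this segment as diameter has centre (-3, -1.5) and r² = 13/4 = 3.25.
Check P_2: distance² to centre = 1.25 ≤ 3.25, so it lies inside.
All remaining points lie in this disk, and no smaller disk contains both endpoints, so this is the minimum enclosing circle.
Diameter = 2r = 2√(3.25) ≈ 3.61.

3.61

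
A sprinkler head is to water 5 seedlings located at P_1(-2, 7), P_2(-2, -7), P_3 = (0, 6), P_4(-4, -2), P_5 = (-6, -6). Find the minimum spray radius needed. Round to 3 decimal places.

7.010

By Welzl's lemma the MEC is supported by two points (diametrically opposite) or three points (on a circumcircle).
The minimum enclosing circle is determined by three boundary points: P_1, P_2, P_5.
Their circumcentre is (-2.375, 0) with r² = 49.140625.
The farthest remaining point P_3 is at distance² 41.640625 ≤ 49.140625.
r = √(49.140625) ≈ 7.010.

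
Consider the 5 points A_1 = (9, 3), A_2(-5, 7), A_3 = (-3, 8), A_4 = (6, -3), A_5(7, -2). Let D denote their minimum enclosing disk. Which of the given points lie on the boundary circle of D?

The minimum enclosing circle is determined by three boundary points: A_1, A_2, A_4.
Their circumcentre is (1.4375, 3.03125) with r² = 57.1923828125.
The farthest remaining point A_5 is at distance² 56.2548828125 ≤ 57.1923828125.
The points at distance exactly r from the centre are A_1, A_2, A_4 — 3 points.

A_1, A_2, A_4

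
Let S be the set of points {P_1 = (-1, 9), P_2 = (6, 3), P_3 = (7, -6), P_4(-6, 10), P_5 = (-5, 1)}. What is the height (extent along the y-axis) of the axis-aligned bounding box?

max y = 10, min y = -6, so height = 16.

16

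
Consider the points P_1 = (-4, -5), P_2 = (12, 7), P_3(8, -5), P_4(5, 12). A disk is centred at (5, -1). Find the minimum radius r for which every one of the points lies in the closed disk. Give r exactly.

13

The required radius is the distance from (5, -1) to the farthest point.
Squared distances: 97, 113, 25, 169.
Maximum is 169, attained at P_4.
r = √169 = 13.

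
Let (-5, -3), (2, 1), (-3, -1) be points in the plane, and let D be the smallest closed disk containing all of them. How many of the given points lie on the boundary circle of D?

2

Call the three points A, B, C in the order given.
Side lengths²: AB² = 65, AC² = 8, BC² = 29.
Since AB² = 65 ≥ 29 + 8 = 37, the angle opposite AB is not acute, so the smallest enclosing circle has AB as diameter.
Centre = midpoint of AB = (-1.5, -1), r² = 65/4 = 16.25.
The points at distance exactly r from the centre are (-5, -3), (2, 1) — 2 points.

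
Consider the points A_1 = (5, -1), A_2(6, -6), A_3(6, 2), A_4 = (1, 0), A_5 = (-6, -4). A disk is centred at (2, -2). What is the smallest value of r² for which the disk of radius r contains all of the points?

The required radius is the distance from (2, -2) to the farthest point.
Squared distances: 10, 32, 32, 5, 68.
Maximum is 68, attained at A_5.

68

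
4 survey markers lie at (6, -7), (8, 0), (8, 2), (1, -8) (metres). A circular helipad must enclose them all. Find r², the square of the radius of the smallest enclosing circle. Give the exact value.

By Welzl's lemma the MEC is supported by two points (diametrically opposite) or three points (on a circumcircle).
The farthest pair is (8, 2)–(1, -8) with squared distance 149. The circle on this segment as diameter has centre (4.5, -3) and r² = 149/4 = 37.25.
Check (6, -7): distance² to centre = 18.25 ≤ 37.25, so it lies inside.
All remaining points lie in this disk, and no smaller disk contains both endpoints, so this is the minimum enclosing circle.

37.25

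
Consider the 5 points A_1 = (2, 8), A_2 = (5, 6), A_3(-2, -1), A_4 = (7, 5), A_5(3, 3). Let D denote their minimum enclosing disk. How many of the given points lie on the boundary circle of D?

By Welzl's lemma the MEC is supported by two points (diametrically opposite) or three points (on a circumcircle).
The minimum enclosing circle is determined by three boundary points: A_1, A_3, A_4.
Their circumcentre is (81/38, 97/38) with r² = 21437/722.
The farthest remaining point A_2 is at distance² 14521/722 ≤ 21437/722.
The points at distance exactly r from the centre are A_1, A_3, A_4 — 3 points.

3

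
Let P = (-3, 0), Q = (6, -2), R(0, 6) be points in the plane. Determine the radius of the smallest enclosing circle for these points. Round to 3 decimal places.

Side lengths²: PQ² = 85, PR² = 45, QR² = 100.
Since QR² = 100 < 85 + 45 = 130, the triangle is acute, so the smallest enclosing circle is the circumcircle.
Circumcentre = (2, 1.25), r² = 26.5625.
r = √(26.5625) ≈ 5.154.

5.154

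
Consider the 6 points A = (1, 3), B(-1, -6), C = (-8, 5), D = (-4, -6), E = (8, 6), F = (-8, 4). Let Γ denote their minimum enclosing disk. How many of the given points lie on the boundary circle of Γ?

3

A smallest enclosing disk is always determined by at most three of the input points on its boundary.
The minimum enclosing circle is determined by three boundary points: C, D, E.
Their circumcentre is (7/30, 53/30) with r² = 35209/450.
The farthest remaining point F is at distance² 32749/450 ≤ 35209/450.
The points at distance exactly r from the centre are C, D, E — 3 points.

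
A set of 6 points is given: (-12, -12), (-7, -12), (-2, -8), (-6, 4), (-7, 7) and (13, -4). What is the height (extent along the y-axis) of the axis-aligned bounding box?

max y = 7, min y = -12, so height = 19.

19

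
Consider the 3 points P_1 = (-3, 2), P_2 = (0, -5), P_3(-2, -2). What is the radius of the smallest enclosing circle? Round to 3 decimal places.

Side lengths²: P_1P_2² = 58, P_1P_3² = 17, P_2P_3² = 13.
Since P_1P_2² = 58 ≥ 17 + 13 = 30, the angle opposite P_1P_2 is not acute, so the smallest enclosing circle has P_1P_2 as diameter.
Centre = midpoint of P_1P_2 = (-1.5, -1.5), r² = 58/4 = 14.5.
r = √(14.5) ≈ 3.808.

3.808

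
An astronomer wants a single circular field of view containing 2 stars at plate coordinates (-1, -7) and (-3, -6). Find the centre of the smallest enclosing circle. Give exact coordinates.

The smallest circle enclosing two points has them as diameter endpoints.
Centre = midpoint = (-2, -6.5); r² = |(-1, -7)−(-3, -6)|²/4 = 5/4 = 1.25.
Centre = (-2, -6.5).

(-2, -6.5)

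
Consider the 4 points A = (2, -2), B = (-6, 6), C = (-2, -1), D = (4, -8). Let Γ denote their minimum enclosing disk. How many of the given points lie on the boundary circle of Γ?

By Welzl's lemma the MEC is supported by two points (diametrically opposite) or three points (on a circumcircle).
The farthest pair is B–D with squared distance 296. The circle on this segment as diameter has centre (-1, -1) and r² = 296/4 = 74.
Check A: distance² to centre = 10 ≤ 74, so it lies inside.
All remaining points lie in this disk, and no smaller disk contains both endpoints, so this is the minimum enclosing circle.
The points at distance exactly r from the centre are B, D — 2 points.

2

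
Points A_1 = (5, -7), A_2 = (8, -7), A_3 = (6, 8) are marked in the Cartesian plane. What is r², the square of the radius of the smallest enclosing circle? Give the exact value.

Side lengths²: A_1A_2² = 9, A_1A_3² = 226, A_2A_3² = 229.
Since A_2A_3² = 229 < 226 + 9 = 235, the triangle is acute, so the smallest enclosing circle is the circumcircle.
Circumcentre = (6.5, 13/30), r² = 25877/450.

25877/450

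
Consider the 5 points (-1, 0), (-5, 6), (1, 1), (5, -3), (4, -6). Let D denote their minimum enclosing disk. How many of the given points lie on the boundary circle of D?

A smallest enclosing disk is always determined by at most three of the input points on its boundary.
The farthest pair is (-5, 6)–(4, -6) with squared distance 225. The circle on this segment as diameter has centre (-0.5, 0) and r² = 225/4 = 56.25.
Check (-1, 0): distance² to centre = 0.25 ≤ 56.25, so it lies inside.
All remaining points lie in this disk, and no smaller disk contains both endpoints, so this is the minimum enclosing circle.
The points at distance exactly r from the centre are (-5, 6), (4, -6) — 2 points.

2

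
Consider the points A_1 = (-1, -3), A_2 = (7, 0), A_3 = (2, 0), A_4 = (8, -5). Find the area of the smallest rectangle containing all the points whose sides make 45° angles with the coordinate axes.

60.5

In coordinates u = x + y, v = x − y the rectangle is axis-aligned; the map (x,y)→(u,v) scales areas by 2.
u-values: -4, 7, 2, 3; range = 7 − (-4) = 11.
v-values: 2, 7, 2, 13; range = 13 − 2 = 11.
Area = (11 × 11) / 2 = 60.5.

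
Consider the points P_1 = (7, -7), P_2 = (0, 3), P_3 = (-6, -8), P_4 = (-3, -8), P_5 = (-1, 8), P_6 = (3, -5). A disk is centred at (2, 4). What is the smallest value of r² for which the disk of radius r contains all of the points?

The required radius is the distance from (2, 4) to the farthest point.
Squared distances: 146, 5, 208, 169, 25, 82.
Maximum is 208, attained at P_3.

208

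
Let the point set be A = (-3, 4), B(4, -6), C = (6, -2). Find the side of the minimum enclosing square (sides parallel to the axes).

10

The bounding box has width 9 and height 10.
An axis-aligned square enclosing the set must have side ≥ max(width, height).
So the minimum side is max(9, 10) = 10.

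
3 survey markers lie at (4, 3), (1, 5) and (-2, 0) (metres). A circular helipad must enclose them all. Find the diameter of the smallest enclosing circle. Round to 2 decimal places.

Call the three points A, B, C in the order given.
Side lengths²: AB² = 13, AC² = 45, BC² = 34.
Since AC² = 45 < 34 + 13 = 47, the triangle is acute, so the smallest enclosing circle is the circumcircle.
Circumcentre = (13/14, 23/14), r² = 1105/98.
Diameter = 2r = 2√(1105/98) ≈ 6.72.

6.72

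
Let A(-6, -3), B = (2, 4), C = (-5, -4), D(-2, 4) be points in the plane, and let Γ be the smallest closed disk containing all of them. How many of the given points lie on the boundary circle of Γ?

3

The minimum enclosing circle of a finite set is fixed by two of the points (as a diameter) or three (as a circumcircle).
The minimum enclosing circle is determined by three boundary points: A, B, C.
Their circumcentre is (-53/30, 7/30) with r² = 12769/450.
The farthest remaining point D is at distance² 6409/450 ≤ 12769/450.
The points at distance exactly r from the centre are A, B, C — 3 points.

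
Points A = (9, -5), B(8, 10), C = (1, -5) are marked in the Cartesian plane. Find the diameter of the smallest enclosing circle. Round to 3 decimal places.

Side lengths²: AB² = 226, AC² = 64, BC² = 274.
Since BC² = 274 < 226 + 64 = 290, the triangle is acute, so the smallest enclosing circle is the circumcircle.
Circumcentre = (5, 34/15), r² = 15481/225.
Diameter = 2r = 2√(15481/225) ≈ 16.590.

16.590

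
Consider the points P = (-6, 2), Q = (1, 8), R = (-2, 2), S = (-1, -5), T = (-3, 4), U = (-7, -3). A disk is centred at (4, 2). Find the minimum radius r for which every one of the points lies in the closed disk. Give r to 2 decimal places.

The required radius is the distance from (4, 2) to the farthest point.
Squared distances: 100, 45, 36, 74, 53, 146.
Maximum is 146, attained at U.
r = √146 ≈ 12.08.

12.08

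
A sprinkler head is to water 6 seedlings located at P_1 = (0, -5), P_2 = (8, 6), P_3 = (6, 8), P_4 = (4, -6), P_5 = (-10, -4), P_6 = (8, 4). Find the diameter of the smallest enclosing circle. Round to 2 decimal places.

20.59

The minimum enclosing circle of a finite set is fixed by two of the points (as a diameter) or three (as a circumcircle).
The farthest pair is P_2–P_5 with squared distance 424. The circle on this segment as diameter has centre (-1, 1) and r² = 424/4 = 106.
Check P_1: distance² to centre = 37 ≤ 106, so it lies inside.
All remaining points lie in this disk, and no smaller disk contains both endpoints, so this is the minimum enclosing circle.
Diameter = 2r = 2√106 ≈ 20.59.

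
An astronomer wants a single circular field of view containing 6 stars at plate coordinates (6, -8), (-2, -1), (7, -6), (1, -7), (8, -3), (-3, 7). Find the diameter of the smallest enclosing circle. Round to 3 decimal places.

17.493

The farthest pair is (6, -8)–(-3, 7) with squared distance 306. The circle on this segment as diameter has centre (1.5, -0.5) and r² = 306/4 = 76.5.
Check (-2, -1): distance² to centre = 12.5 ≤ 76.5, so it lies inside.
All remaining points lie in this disk, and no smaller disk contains both endpoints, so this is the minimum enclosing circle.
Diameter = 2r = 2√(76.5) ≈ 17.493.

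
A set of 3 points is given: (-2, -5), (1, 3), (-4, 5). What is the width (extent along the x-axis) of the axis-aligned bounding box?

max x = 1, min x = -4, so width = 5.

5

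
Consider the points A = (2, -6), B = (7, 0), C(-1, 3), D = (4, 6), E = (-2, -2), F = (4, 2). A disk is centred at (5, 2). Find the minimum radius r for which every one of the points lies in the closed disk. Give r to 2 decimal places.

8.54

The required radius is the distance from (5, 2) to the farthest point.
Squared distances: 73, 8, 37, 17, 65, 1.
Maximum is 73, attained at A.
r = √73 ≈ 8.54.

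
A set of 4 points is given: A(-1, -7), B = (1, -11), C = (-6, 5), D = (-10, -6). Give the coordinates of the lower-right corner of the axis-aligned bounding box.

(1, -11)

x-range [-10, 1], y-range [-11, 5].
The lower-right corner is (1, -11).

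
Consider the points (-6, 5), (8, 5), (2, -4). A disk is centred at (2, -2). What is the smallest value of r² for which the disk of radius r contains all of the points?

The required radius is the distance from (2, -2) to the farthest point.
Squared distances: 113, 85, 4.
Maximum is 113, attained at (-6, 5).

113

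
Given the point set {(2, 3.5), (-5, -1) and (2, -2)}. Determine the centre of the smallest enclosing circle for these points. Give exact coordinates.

Call the three points A, B, C in the order given.
Side lengths²: AB² = 69.25, AC² = 30.25, BC² = 50.
Since AB² = 69.25 < 50 + 30.25 = 80.25, the triangle is acute, so the smallest enclosing circle is the circumcircle.
Circumcentre = (-33/28, 0.75), r² = 6925/392.
Centre = (-33/28, 0.75).

(-33/28, 0.75)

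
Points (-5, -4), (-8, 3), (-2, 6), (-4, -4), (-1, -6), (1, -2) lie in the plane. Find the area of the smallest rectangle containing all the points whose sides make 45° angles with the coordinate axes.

104

In coordinates u = x + y, v = x − y the rectangle is axis-aligned; the map (x,y)→(u,v) scales areas by 2.
u-values: -9, -5, 4, -8, -7, -1; range = 4 − (-9) = 13.
v-values: -1, -11, -8, 0, 5, 3; range = 5 − (-11) = 16.
Area = (13 × 16) / 2 = 104.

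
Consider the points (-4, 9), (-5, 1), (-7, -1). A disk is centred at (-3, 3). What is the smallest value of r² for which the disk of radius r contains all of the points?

37

The required radius is the distance from (-3, 3) to the farthest point.
Squared distances: 37, 8, 32.
Maximum is 37, attained at (-4, 9).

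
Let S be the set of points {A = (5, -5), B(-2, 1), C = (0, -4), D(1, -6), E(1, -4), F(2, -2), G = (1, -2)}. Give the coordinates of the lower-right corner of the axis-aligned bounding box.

(5, -6)

x-range [-2, 5], y-range [-6, 1].
The lower-right corner is (5, -6).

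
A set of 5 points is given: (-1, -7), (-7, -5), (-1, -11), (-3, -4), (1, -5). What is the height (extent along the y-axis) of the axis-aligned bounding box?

7

max y = -4, min y = -11, so height = 7.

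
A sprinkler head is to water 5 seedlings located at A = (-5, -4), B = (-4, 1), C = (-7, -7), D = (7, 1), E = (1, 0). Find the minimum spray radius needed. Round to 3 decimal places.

A smallest enclosing disk is always determined by at most three of the input points on its boundary.
The farthest pair is C–D with squared distance 260. The circle on this segment as diameter has centre (0, -3) and r² = 260/4 = 65.
Check A: distance² to centre = 26 ≤ 65, so it lies inside.
All remaining points lie in this disk, and no smaller disk contains both endpoints, so this is the minimum enclosing circle.
r = √65 ≈ 8.062.

8.062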